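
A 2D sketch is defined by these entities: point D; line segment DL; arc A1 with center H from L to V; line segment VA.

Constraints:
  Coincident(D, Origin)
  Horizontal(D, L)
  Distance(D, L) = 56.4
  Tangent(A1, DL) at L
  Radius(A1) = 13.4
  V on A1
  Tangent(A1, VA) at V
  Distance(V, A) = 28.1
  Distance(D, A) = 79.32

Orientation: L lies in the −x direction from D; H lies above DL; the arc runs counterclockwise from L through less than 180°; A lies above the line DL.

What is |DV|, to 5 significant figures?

52.216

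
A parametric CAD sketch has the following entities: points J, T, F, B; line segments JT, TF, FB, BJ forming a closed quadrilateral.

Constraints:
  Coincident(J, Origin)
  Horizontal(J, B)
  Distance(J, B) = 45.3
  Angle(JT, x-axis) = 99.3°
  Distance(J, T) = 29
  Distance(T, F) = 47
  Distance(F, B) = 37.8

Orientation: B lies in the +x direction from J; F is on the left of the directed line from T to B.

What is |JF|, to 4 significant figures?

55.96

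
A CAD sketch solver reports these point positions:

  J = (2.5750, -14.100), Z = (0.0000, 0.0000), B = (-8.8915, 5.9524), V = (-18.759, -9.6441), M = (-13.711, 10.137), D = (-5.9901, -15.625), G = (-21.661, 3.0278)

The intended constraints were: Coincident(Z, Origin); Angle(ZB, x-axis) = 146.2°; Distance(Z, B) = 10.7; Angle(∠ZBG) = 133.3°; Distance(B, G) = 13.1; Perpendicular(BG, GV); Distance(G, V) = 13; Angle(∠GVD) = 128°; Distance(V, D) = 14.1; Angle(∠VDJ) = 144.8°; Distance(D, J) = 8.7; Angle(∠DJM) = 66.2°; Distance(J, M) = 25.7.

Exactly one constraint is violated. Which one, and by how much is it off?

Distance(J, M) = 25.7 — off by 3.50.

Z = (0.00, 0.00) ✓; ZB at 146.2° ✓; |ZB| = 10.70 ✓; ∠ZBG = 133.3° ✓; |BG| = 13.10 ✓; ∠(BG, GV) = 90.00° ✓; |GV| = 13.00 ✓; ∠GVD = 128.0° ✓; |VD| = 14.10 ✓; ∠VDJ = 144.8° ✓; |DJ| = 8.700 ✓; ∠DJM = 66.20° ✓; |JM| = 29.20 ✗.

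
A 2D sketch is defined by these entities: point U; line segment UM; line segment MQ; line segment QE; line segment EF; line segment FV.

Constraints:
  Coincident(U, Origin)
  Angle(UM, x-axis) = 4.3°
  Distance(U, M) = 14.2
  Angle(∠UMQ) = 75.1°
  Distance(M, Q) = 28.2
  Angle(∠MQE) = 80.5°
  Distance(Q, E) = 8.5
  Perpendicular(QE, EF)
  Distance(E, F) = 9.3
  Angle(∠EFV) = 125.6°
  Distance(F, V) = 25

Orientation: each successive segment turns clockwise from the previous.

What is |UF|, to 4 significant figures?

15.57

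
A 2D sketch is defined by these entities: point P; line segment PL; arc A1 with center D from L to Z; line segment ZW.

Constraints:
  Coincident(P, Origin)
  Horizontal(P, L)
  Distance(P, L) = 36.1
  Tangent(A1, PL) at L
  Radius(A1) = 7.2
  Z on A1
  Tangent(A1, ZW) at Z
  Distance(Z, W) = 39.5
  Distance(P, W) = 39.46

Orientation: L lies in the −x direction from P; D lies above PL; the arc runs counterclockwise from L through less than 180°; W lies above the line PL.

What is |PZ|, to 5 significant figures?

30.054

Checks: |DZ| = 7.200 ✓; ∠(DZ, ZW) = 90.00° ✓; |ZW| = 39.50 ✓; |PW| = 39.46 ✓.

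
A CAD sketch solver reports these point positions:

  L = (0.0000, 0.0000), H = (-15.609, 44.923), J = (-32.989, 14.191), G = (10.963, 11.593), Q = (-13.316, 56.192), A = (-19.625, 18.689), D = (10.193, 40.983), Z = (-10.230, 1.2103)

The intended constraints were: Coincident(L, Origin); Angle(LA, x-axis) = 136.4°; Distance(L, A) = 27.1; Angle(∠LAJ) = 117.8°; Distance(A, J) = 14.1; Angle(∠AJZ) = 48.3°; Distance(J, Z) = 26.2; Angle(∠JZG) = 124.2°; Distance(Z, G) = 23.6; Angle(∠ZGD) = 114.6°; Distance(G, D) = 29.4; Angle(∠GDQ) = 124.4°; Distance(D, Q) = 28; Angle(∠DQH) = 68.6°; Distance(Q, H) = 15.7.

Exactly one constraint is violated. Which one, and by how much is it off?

Distance(Q, H) = 15.7 — off by 4.20.

L = (0.00, 0.00) ✓; LA at 136.4° ✓; |LA| = 27.10 ✓; ∠LAJ = 117.8° ✓; |AJ| = 14.10 ✓; ∠AJZ = 48.30° ✓; |JZ| = 26.20 ✓; ∠JZG = 124.2° ✓; |ZG| = 23.60 ✓; ∠ZGD = 114.6° ✓; |GD| = 29.40 ✓; ∠GDQ = 124.4° ✓; |DQ| = 28.00 ✓; ∠DQH = 68.60° ✓; |QH| = 11.50 ✗.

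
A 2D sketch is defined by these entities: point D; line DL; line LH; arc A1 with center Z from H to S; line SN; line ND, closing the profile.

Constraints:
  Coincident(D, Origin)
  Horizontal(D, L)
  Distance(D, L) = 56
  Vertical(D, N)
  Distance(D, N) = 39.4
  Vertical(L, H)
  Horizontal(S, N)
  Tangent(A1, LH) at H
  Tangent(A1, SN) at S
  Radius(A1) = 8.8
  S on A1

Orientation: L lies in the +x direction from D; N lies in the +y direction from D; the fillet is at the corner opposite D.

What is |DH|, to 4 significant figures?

63.82

D is at the origin; D and L share the same y with |DL| = 56.0 and L on the +x side, so L = (56.00, 0.000). D and N share the same x with |DN| = 39.4 and N on the +y side, so N = (0.000, 39.40). The virtual corner opposite D is at (56.00, 39.40). The tangent condition forces ZH to be normal to LH and A1 meets SN tangentially, so ZS is at right angles to SN, with radius 8.8, so the center Z sits 8.8 in from both sides at Z = (47.20, 30.60). That places the tangent points at H = (56.00, 30.60) on LH and S = (47.20, 39.40) on SN. Then |DH| = |H − D| = 63.82.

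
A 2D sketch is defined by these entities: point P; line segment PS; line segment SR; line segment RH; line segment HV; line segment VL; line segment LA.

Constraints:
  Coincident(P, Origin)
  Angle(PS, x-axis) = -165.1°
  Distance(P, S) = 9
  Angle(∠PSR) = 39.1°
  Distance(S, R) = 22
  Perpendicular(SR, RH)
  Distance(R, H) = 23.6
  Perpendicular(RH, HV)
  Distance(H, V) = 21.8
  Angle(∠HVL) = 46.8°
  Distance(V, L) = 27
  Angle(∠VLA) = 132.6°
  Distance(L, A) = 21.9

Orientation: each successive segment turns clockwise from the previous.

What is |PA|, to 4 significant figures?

33.63

∠HVL = 46.8° gives VL at 100.8° from the x-axis; with |VL| = 27.0, L = (5.454, 10.50). ∠VLA = 132.6° gives LA at 53.40° from the x-axis; with |LA| = 21.9, A = (18.51, 28.08). Then |PA| = |A − P| = 33.63.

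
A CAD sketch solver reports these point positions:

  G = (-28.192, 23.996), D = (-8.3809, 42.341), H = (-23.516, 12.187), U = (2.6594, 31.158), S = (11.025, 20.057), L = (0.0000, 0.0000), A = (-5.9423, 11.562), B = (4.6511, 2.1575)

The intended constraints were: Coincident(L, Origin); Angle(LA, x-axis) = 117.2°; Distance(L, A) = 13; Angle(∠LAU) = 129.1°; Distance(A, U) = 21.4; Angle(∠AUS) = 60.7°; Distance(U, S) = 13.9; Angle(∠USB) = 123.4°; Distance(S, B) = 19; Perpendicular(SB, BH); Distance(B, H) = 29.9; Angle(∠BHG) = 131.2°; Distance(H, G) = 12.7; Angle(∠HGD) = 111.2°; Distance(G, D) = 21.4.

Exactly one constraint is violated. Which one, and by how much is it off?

Distance(G, D) = 21.4 — off by 5.60.

L = (0.00, 0.00) ✓; LA at 117.2° ✓; |LA| = 13.00 ✓; ∠LAU = 129.1° ✓; |AU| = 21.40 ✓; ∠AUS = 60.70° ✓; |US| = 13.90 ✓; ∠USB = 123.4° ✓; |SB| = 19.00 ✓; ∠(SB, BH) = 90.00° ✓; |BH| = 29.90 ✓; ∠BHG = 131.2° ✓; |HG| = 12.70 ✓; ∠HGD = 111.2° ✓; |GD| = 27.00 ✗.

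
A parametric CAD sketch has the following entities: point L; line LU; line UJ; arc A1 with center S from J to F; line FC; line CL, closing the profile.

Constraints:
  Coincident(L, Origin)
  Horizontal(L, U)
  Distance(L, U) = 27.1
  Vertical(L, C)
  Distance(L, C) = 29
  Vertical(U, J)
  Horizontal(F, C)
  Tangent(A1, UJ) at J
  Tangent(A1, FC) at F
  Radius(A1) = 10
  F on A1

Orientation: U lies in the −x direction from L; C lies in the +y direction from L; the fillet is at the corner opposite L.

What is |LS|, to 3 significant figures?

25.6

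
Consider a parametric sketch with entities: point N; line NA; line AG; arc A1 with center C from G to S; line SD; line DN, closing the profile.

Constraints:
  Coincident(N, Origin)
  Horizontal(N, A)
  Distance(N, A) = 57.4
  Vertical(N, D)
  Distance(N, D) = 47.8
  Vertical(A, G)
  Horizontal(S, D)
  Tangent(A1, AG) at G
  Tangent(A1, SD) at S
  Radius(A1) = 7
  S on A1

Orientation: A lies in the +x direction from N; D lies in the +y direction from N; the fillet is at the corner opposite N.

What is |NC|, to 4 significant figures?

64.84

N and D share the same x with |ND| = 47.8 and D on the +y side, so D = (0.000, 47.80). The virtual corner opposite N is at (57.40, 47.80). A1 meets AG tangentially, so CG is at right angles to AG and since A1 is tangent to SD there, CS ⟂ SD, with radius 7.0, so the center C sits 7.0 in from both sides at C = (50.40, 40.80). Then |NC| = |C − N| = 64.84.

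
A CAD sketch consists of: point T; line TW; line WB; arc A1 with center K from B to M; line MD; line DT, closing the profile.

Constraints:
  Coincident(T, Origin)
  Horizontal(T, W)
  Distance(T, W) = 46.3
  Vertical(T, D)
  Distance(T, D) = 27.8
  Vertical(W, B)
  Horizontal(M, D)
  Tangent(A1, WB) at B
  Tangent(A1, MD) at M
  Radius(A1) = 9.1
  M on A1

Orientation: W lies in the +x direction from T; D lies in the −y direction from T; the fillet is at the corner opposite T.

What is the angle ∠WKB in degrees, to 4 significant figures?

64.05°

T is at the origin; TW is horizontal with |TW| = 46.3 and W on the +x side, so W = (46.30, 0.000). T and D share the same x with |TD| = 27.8 and D on the −y side, so D = (0.000, -27.80). The virtual corner opposite T is at (46.30, -27.80). The tangent condition forces KB to be normal to WB and the tangent condition forces KM to be normal to MD, with radius 9.1, so the center K sits 9.1 in from both sides at K = (37.20, -18.70). That places the tangent points at B = (46.30, -18.70) on WB and M = (37.20, -27.80) on MD. Then cos ∠WKB = KW·KB / (|KW||KB|), giving 64.05°.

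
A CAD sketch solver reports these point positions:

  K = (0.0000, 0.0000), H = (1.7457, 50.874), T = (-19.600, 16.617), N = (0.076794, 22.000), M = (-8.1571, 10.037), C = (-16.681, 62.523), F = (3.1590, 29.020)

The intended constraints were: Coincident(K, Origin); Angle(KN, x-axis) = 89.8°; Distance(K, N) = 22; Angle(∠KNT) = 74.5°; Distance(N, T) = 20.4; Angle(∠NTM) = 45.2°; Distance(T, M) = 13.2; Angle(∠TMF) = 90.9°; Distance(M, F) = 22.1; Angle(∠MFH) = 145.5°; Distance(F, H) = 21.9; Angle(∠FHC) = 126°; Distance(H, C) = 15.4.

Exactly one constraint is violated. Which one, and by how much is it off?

Distance(H, C) = 15.4 — off by 6.40.

K = (0.00, 0.00) ✓; KN at 89.80° ✓; |KN| = 22.00 ✓; ∠KNT = 74.50° ✓; |NT| = 20.40 ✓; ∠NTM = 45.20° ✓; |TM| = 13.20 ✓; ∠TMF = 90.90° ✓; |MF| = 22.10 ✓; ∠MFH = 145.5° ✓; |FH| = 21.90 ✓; ∠FHC = 126.0° ✓; |HC| = 21.80 ✗.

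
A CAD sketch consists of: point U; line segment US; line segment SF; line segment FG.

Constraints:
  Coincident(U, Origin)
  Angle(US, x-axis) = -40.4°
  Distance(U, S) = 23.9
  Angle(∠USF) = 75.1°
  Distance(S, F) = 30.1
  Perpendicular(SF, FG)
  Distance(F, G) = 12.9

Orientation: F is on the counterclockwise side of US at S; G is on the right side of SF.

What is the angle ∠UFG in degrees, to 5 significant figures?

133.96°

U is at the origin; US runs at -40.4° with length 23.9, so S = 23.9·(cos -40.4°, sin -40.4°) = (18.201, -15.490). ∠USF = 75.1°, so SF runs at -40.4° + (180° − 75.1°) = 64.500° from the x-axis; with |SF| = 30.1, F = S + 30.1·(cos 64.500°, sin 64.500°) = (31.159, 11.678). The perpendicularity gives FG at right angles to SF; with |FG| = 12.9 on the right of SF, G = F + 12.9·(0.90259, -0.43051) = (42.802, 6.1242). Then cos ∠UFG = FU·FG / (|FU||FG|), giving 133.96°.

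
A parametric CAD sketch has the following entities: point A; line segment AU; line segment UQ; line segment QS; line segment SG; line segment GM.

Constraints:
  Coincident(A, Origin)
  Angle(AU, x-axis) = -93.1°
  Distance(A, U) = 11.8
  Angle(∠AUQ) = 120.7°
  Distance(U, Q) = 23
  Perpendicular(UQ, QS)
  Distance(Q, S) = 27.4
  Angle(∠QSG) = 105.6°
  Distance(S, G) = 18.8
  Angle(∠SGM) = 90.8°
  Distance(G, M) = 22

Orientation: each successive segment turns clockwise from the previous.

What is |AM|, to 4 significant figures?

4.857

∠QSG = 105.6° gives SG at 43.20° from the x-axis; with |SG| = 18.8, G = (-20.01, 14.71). ∠SGM = 90.8° gives GM at -46.00° from the x-axis; with |GM| = 22.0, M = (-4.728, -1.113). Then |AM| = |M − A| = 4.857.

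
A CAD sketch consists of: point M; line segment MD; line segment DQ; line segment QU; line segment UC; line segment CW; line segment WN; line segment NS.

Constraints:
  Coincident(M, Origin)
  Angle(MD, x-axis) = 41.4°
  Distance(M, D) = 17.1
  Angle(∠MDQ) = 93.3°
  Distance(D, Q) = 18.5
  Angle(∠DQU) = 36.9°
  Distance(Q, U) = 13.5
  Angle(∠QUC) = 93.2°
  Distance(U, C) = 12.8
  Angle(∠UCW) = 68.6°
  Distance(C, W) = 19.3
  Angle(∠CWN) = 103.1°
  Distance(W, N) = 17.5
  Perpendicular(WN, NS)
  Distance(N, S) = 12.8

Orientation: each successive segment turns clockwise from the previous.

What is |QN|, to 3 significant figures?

11.0

M is at the origin; MD runs at 41.4° with length 17.1, so D = (12.8, 11.3). ∠MDQ = 93.3° gives DQ at -45.3° from the x-axis; with |DQ| = 18.5, Q = (25.8, -1.84). ∠DQU = 36.9° gives QU at 172° from the x-axis; with |QU| = 13.5, U = (12.5, 0.131). ∠QUC = 93.2° gives UC at 84.8° from the x-axis; with |UC| = 12.8, C = (13.6, 12.9). ∠UCW = 68.6° gives CW at -26.6° from the x-axis; with |CW| = 19.3, W = (30.9, 4.24). ∠CWN = 103.1° gives WN at -104° from the x-axis; with |WN| = 17.5, N = (26.8, -12.8). Then |QN| = |N − Q| = 11.0.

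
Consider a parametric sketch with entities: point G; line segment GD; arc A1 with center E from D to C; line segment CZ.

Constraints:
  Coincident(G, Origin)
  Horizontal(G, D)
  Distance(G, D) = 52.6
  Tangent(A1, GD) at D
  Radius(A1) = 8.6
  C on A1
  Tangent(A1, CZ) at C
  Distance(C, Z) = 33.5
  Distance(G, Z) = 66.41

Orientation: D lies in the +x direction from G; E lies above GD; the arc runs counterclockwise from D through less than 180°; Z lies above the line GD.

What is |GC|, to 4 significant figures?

61.82

G is at the origin; GD is horizontal with |GD| = 52.6 and D on the +x side, so D = (52.60, 0.000). Tangency of A1 to GD means the radius ED is perpendicular to GD, so E = D + (0, 8.6) = (52.60, 8.600). Since EC ⟂ CZ (tangency), |EZ| = √(8.6² + 33.5²) = 34.59 regardless of where C sits on A1. So Z lies on both circle(G, 66.41) and circle(E, 34.59); the above-GD intersection is Z = (50.50, 43.12). C is the foot of the tangent from Z: C = (60.79, 11.24).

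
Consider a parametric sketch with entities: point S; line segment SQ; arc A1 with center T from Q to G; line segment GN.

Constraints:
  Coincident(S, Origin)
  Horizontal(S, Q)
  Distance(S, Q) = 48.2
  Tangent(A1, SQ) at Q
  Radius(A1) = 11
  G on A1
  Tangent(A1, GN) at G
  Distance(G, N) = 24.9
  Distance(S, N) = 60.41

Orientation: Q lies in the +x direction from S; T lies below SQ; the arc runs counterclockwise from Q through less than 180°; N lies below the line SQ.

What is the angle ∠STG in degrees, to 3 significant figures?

33.8°

Checks: |TG| = 11.00 ✓; ∠(TG, GN) = 90.00° ✓; |GN| = 24.90 ✓; |SN| = 60.41 ✓.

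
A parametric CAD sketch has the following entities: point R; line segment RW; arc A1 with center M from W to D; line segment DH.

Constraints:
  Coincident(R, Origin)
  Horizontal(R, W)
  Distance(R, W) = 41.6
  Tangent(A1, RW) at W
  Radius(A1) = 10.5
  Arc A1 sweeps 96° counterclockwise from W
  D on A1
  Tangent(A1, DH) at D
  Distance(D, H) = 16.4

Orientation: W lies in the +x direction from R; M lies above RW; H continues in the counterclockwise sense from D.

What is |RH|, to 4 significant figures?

57.55

R is at the origin; R and W share the same y with |RW| = 41.6 and W on the +x side, so W = (41.60, 0.000). Tangency of A1 to RW means the radius MW is perpendicular to RW, so M = W + (0, 10.5) = (41.60, 10.50). On A1, W sits at bearing -90° from M; a 96° counterclockwise sweep puts D at bearing 6°, so D = M + 10.5·(cos 6°, sin 6°) = (52.04, 11.60). Tangency of A1 to DH means the radius MD is perpendicular to DH, so DH runs along (−sin 6°, cos 6°); with |DH| = 16.4, H = (50.33, 27.91). Then |RH| = |H − R| = 57.55.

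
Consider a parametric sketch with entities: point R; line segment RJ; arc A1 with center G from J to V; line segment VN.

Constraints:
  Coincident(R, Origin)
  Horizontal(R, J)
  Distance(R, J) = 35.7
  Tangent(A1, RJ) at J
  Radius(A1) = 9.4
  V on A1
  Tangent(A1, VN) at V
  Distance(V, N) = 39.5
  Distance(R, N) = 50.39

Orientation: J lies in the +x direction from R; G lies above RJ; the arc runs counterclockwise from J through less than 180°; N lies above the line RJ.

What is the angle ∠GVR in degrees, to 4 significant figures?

17.95°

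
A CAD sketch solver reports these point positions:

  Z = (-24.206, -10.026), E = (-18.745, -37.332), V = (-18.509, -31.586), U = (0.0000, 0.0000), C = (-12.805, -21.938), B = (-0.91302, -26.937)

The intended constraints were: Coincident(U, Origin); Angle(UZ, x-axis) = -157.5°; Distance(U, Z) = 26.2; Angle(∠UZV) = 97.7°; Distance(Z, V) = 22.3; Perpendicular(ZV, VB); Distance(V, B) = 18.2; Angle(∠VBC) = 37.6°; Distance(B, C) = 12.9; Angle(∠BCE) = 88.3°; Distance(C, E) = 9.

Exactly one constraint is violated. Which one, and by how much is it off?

Distance(C, E) = 9 — off by 7.50.

U = (0.00, 0.00) ✓; UZ at -157.5° ✓; |UZ| = 26.20 ✓; ∠UZV = 97.70° ✓; |ZV| = 22.30 ✓; ∠(ZV, VB) = 90.00° ✓; |VB| = 18.20 ✓; ∠VBC = 37.60° ✓; |BC| = 12.90 ✓; ∠BCE = 88.30° ✓; |CE| = 16.50 ✗.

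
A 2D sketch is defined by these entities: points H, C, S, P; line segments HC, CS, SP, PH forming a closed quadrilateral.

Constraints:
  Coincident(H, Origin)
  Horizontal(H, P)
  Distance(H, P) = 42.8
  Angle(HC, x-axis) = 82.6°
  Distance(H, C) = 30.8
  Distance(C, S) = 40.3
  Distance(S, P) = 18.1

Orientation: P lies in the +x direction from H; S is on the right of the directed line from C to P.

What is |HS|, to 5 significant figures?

25.379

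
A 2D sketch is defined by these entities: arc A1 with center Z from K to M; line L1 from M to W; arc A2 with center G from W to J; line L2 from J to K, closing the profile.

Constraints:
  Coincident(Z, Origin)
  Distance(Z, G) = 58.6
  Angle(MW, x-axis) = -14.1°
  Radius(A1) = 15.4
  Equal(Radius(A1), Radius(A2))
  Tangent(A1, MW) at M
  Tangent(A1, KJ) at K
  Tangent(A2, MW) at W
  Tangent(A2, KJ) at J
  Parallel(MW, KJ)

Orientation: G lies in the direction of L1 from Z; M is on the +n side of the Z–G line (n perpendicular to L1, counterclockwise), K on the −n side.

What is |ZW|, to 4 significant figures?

60.59

The slot axis is L1's direction at -14.1°, so u = (cos -14.1°, sin -14.1°) = (0.9699, -0.2436) and n = (−sin -14.1°, cos -14.1°) = (0.2436, 0.9699). Z is at the origin and G lies 58.6 along u from Z, so G = 58.6·u = (56.83, -14.28). Tangency of A1 to both parallel lines with radius 15.4 puts M and K at Z ± 15.4·n: M = (3.752, 14.94), K = (-3.752, -14.94). Equal radii place W and J the same way about G: W = G + 15.4·n = (60.59, 0.6602), J = G − 15.4·n = (53.08, -29.21). Then |ZW| = |W − Z| = 60.59.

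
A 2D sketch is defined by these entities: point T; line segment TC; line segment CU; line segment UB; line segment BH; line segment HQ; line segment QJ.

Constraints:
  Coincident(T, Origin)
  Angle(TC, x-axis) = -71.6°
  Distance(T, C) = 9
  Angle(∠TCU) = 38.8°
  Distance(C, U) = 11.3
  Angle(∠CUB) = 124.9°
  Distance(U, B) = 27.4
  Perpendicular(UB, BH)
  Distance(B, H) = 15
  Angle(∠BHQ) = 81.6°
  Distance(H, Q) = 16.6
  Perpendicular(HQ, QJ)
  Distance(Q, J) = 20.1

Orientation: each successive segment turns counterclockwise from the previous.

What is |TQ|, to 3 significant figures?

10.6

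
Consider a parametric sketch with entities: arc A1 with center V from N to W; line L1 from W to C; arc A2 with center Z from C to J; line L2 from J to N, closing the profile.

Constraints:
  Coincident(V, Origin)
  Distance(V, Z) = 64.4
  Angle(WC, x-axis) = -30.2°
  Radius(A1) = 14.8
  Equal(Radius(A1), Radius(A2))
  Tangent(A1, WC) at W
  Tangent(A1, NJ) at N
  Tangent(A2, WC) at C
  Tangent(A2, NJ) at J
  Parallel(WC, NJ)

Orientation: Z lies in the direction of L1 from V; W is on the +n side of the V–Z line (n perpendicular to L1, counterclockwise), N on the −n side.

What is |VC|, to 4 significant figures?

66.08

The slot axis is L1's direction at -30.2°, so u = (cos -30.2°, sin -30.2°) = (0.8643, -0.5030) and n = (−sin -30.2°, cos -30.2°) = (0.5030, 0.8643). V is at the origin and Z lies 64.4 along u from V, so Z = 64.4·u = (55.66, -32.39). Tangency of A1 to both parallel lines with radius 14.8 puts W and N at V ± 14.8·n: W = (7.445, 12.79), N = (-7.445, -12.79). Equal radii place C and J the same way about Z: C = Z + 14.8·n = (63.10, -19.60), J = Z − 14.8·n = (48.21, -45.19). Then |VC| = |C − V| = 66.08.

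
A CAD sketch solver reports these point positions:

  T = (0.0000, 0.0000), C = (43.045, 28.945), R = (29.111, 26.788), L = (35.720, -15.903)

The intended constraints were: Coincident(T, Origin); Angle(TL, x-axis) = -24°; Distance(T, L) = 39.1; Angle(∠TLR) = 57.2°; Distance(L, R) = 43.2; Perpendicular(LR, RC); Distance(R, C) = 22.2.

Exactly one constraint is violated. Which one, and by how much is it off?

Distance(R, C) = 22.2 — off by 8.10.

T = (0.00, 0.00) ✓; TL at -24.00° ✓; |TL| = 39.10 ✓; ∠TLR = 57.20° ✓; |LR| = 43.20 ✓; ∠(LR, RC) = 90.00° ✓; |RC| = 14.10 ✗.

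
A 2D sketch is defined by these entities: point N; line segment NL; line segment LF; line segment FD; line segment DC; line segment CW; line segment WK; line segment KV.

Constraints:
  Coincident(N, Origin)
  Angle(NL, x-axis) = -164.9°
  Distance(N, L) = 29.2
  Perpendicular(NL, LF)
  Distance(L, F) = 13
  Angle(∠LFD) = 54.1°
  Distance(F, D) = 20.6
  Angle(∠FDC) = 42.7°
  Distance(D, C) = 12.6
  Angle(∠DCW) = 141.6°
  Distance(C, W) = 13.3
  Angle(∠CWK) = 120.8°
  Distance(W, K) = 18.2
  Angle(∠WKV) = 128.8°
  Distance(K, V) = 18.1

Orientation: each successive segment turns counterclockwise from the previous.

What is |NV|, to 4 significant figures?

41.88

N is at the origin; NL runs at -164.9° with length 29.2, so L = (-28.19, -7.607). NL ⟂ LF, so LF runs at -74.90°; with |LF| = 13.0, F = (-24.81, -20.16). ∠LFD = 54.1° gives FD at 51.00° from the x-axis; with |FD| = 20.6, D = (-11.84, -4.149). ∠FDC = 42.7° gives DC at -171.7° from the x-axis; with |DC| = 12.6, C = (-24.31, -5.968). ∠DCW = 141.6° gives CW at -133.3° from the x-axis; with |CW| = 13.3, W = (-33.43, -15.65). ∠CWK = 120.8° gives WK at -74.10° from the x-axis; with |WK| = 18.2, K = (-28.44, -33.15). ∠WKV = 128.8° gives KV at -22.90° from the x-axis; with |KV| = 18.1, V = (-11.77, -40.19). Then |NV| = |V − N| = 41.88.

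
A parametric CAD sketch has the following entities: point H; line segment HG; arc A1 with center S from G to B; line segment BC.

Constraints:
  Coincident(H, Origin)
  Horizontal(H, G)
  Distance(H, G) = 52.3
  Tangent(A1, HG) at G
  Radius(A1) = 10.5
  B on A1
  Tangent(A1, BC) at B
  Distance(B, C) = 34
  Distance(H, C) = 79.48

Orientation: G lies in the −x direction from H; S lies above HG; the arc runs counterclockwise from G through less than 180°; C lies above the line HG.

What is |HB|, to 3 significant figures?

47.7

Checks: H = (0.00, 0.00) ✓; |SB| = 10.50 ✓; ∠(SB, BC) = 90.00° ✓; |BC| = 34.00 ✓; |HC| = 79.48 ✓.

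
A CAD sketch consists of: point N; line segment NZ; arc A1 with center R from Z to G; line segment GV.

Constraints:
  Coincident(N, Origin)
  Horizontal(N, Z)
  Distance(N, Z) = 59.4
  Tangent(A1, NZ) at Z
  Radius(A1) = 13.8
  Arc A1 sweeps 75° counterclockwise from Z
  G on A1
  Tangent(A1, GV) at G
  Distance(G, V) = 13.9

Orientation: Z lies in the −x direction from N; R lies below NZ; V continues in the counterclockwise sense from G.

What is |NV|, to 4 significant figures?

79.91

On A1, Z sits at bearing 90° from R; a 75° counterclockwise sweep puts G at bearing 165°, so G = R + 13.8·(cos 165°, sin 165°) = (-72.73, -10.23). Tangency of A1 to GV means the radius RG is perpendicular to GV, so GV runs along (−sin 165°, cos 165°); with |GV| = 13.9, V = (-76.33, -23.65). Then |NV| = |V − N| = 79.91.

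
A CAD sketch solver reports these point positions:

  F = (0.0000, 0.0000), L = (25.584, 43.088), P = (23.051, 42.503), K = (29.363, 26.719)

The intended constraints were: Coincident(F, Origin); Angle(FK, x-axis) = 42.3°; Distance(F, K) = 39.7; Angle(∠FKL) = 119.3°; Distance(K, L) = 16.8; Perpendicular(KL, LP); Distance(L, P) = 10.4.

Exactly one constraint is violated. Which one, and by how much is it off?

Distance(L, P) = 10.4 — off by 7.80.

F = (0.00, 0.00) ✓; FK at 42.30° ✓; |FK| = 39.70 ✓; ∠FKL = 119.3° ✓; |KL| = 16.80 ✓; ∠(KL, LP) = 90.00° ✓; |LP| = 2.600 ✗.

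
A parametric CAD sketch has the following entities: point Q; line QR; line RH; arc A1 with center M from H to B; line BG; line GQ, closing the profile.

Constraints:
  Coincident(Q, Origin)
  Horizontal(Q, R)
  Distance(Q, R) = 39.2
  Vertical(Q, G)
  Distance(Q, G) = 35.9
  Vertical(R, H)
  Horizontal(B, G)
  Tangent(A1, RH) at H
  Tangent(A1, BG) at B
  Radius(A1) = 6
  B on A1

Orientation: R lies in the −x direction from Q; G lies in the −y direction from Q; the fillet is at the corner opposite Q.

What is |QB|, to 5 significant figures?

48.898

Q is at the origin; Q and R share the same y with |QR| = 39.2 and R on the −x side, so R = (-39.200, 0.0000). Q and G share the same x with |QG| = 35.9 and G on the −y side, so G = (0.0000, -35.900). The virtual corner opposite Q is at (-39.200, -35.900). A1 meets RH tangentially, so MH is at right angles to RH and tangency of A1 to BG means the radius MB is perpendicular to BG, with radius 6.0, so the center M sits 6.0 in from both sides at M = (-33.200, -29.900). That places the tangent points at H = (-39.200, -29.900) on RH and B = (-33.200, -35.900) on BG. Then |QB| = |B − Q| = 48.898.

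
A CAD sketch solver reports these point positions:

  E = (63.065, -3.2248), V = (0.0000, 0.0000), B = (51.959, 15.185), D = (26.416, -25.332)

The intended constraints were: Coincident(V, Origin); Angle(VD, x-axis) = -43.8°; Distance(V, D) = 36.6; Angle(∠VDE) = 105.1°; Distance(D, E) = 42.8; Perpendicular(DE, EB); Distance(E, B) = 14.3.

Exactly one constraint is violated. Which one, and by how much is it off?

Distance(E, B) = 14.3 — off by 7.20.

V = (0.00, 0.00) ✓; VD at -43.80° ✓; |VD| = 36.60 ✓; ∠VDE = 105.1° ✓; |DE| = 42.80 ✓; ∠(DE, EB) = 90.00° ✓; |EB| = 21.50 ✗.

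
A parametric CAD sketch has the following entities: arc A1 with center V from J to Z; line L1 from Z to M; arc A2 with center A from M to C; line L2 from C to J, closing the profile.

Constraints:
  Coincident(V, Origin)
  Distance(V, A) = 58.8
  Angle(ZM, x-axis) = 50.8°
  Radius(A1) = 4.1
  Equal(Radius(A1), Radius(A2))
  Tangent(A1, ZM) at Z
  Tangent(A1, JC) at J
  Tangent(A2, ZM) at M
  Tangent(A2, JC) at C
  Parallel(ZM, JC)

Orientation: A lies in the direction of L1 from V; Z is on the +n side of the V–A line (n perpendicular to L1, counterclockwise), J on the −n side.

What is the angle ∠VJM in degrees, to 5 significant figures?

82.061°

The slot axis is L1's direction at 50.8°, so u = (cos 50.8°, sin 50.8°) = (0.63203, 0.77494) and n = (−sin 50.8°, cos 50.8°) = (-0.77494, 0.63203). V is at the origin and A lies 58.8 along u from V, so A = 58.8·u = (37.163, 45.567). Tangency of A1 to both parallel lines with radius 4.1 puts Z and J at V ± 4.1·n: Z = (-3.1773, 2.5913), J = (3.1773, -2.5913). Equal radii place M and C the same way about A: M = A + 4.1·n = (33.986, 48.158), C = A − 4.1·n = (40.341, 42.975). Then cos ∠VJM = JV·JM / (|JV||JM|), giving 82.061°.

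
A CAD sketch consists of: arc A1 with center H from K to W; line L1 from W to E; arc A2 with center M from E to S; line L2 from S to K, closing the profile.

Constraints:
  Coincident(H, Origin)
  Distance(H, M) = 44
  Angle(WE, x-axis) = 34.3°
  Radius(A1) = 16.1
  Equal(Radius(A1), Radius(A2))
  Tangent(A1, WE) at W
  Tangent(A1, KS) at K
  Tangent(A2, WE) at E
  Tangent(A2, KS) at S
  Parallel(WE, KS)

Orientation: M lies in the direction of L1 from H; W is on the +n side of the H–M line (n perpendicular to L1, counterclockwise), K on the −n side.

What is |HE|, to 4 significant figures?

46.85

The slot axis is L1's direction at 34.3°, so u = (cos 34.3°, sin 34.3°) = (0.8261, 0.5635) and n = (−sin 34.3°, cos 34.3°) = (-0.5635, 0.8261). H is at the origin and M lies 44.0 along u from H, so M = 44.0·u = (36.35, 24.80). Tangency of A1 to both parallel lines with radius 16.1 puts W and K at H ± 16.1·n: W = (-9.073, 13.30), K = (9.073, -13.30). Equal radii place E and S the same way about M: E = M + 16.1·n = (27.28, 38.10), S = M − 16.1·n = (45.42, 11.49). Then |HE| = |E − H| = 46.85.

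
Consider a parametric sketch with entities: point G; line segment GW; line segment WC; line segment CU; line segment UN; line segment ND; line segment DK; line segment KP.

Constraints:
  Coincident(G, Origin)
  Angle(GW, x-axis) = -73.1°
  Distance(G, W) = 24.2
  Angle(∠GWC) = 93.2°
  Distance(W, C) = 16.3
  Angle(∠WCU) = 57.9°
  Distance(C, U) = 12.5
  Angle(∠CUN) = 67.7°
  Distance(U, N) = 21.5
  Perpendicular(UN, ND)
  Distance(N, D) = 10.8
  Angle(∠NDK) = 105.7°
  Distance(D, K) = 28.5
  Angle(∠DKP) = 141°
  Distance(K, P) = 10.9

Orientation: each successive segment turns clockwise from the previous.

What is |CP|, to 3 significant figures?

20.9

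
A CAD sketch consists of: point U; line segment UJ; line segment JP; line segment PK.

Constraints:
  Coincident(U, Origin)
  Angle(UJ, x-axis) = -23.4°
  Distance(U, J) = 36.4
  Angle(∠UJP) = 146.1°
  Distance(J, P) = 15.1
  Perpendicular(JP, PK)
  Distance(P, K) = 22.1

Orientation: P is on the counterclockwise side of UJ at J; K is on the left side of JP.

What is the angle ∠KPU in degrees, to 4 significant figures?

65.87°

∠UJP = 146.1°, so JP runs at -23.4° + (180° − 146.1°) = 10.50° from the x-axis; with |JP| = 15.1, P = J + 15.1·(cos 10.50°, sin 10.50°) = (48.25, -11.70). JP ⟂ PK; with |PK| = 22.1 on the left of JP, K = P + 22.1·(-0.1822, 0.9833) = (44.23, 10.03). Then cos ∠KPU = PK·PU / (|PK||PU|), giving 65.87°.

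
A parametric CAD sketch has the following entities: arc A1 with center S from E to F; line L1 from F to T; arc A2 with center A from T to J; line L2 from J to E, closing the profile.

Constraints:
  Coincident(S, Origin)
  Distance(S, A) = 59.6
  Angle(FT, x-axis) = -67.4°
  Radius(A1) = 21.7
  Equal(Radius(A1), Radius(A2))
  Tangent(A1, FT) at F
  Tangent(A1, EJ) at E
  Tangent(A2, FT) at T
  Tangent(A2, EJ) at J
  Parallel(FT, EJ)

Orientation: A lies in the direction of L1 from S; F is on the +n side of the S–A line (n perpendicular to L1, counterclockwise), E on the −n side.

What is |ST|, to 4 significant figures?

63.43

Tangency of A1 to both parallel lines with radius 21.7 puts F and E at S ± 21.7·n: F = (20.03, 8.339), E = (-20.03, -8.339). Equal radii place T and J the same way about A: T = A + 21.7·n = (42.94, -46.68), J = A − 21.7·n = (2.870, -63.36). Then |ST| = |T − S| = 63.43.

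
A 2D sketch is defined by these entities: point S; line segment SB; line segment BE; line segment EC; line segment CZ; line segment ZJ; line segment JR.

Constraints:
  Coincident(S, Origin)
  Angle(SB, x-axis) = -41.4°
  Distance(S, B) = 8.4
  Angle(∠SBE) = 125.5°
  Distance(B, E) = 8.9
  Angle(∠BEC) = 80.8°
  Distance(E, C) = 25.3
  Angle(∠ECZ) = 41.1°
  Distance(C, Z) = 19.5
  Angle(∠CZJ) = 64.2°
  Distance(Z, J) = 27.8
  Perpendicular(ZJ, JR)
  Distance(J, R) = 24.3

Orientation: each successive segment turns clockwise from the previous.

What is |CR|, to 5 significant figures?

20.457

S is at the origin; SB runs at -41.4° with length 8.4, so B = (6.3009, -5.5550). ∠SBE = 125.5° gives BE at -95.900° from the x-axis; with |BE| = 8.9, E = (5.3861, -14.408). ∠BEC = 80.8° gives EC at 164.90° from the x-axis; with |EC| = 25.3, C = (-19.040, -7.8171). ∠ECZ = 41.1° gives CZ at 26.000° from the x-axis; with |CZ| = 19.5, Z = (-1.5139, 0.73113). ∠CZJ = 64.2° gives ZJ at -89.800° from the x-axis; with |ZJ| = 27.8, J = (-1.4169, -27.069). The perpendicularity gives JR at right angles to ZJ, so JR runs at -179.80°; with |JR| = 24.3, R = (-25.717, -27.154). Then |CR| = |R − C| = 20.457.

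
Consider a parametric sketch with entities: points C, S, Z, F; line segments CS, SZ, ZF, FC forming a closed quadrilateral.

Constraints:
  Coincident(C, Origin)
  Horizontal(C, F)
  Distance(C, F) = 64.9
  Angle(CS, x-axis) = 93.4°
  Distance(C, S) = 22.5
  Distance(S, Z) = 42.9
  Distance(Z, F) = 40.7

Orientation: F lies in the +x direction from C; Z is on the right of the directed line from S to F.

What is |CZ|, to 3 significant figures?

27.9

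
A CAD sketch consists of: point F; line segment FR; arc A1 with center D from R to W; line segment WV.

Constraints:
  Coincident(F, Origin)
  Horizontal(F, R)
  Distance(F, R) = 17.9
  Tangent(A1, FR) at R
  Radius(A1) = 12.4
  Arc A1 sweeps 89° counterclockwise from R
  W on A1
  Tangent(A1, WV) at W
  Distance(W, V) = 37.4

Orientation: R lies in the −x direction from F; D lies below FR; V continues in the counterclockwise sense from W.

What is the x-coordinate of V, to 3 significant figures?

-31.0

F is at the origin; F and R share the same y with |FR| = 17.9 and R on the −x side, so R = (-17.9, 0.00). The tangent condition forces DR to be normal to FR, so D = R + (0, -12.4) = (-17.9, -12.4). On A1, R sits at bearing 90° from D; an 89° counterclockwise sweep puts W at bearing 179°, so W = D + 12.4·(cos 179°, sin 179°) = (-30.3, -12.2). Since A1 is tangent to WV there, DW ⟂ WV, so WV runs along (−sin 179°, cos 179°); with |WV| = 37.4, V = (-31.0, -49.6). So V.x = -31.0.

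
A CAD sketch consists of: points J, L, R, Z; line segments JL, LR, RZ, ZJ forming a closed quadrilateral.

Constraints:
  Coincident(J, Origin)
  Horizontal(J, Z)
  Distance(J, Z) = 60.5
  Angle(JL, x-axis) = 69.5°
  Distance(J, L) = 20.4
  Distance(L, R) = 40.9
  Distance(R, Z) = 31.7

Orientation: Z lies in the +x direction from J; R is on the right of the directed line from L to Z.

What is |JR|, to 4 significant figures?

34.57

Checks: |LR| = 40.90 ✓; |RZ| = 31.70 ✓.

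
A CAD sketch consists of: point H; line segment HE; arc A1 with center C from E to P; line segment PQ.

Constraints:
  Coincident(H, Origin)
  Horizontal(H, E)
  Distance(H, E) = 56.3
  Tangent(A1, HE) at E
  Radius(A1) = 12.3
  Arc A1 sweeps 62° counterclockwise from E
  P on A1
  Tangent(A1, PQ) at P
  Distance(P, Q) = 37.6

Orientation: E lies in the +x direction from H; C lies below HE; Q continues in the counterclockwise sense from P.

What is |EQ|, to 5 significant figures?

48.898

H is at the origin; H and E share the same y with |HE| = 56.3 and E on the +x side, so E = (56.300, 0.0000). The tangent condition forces CE to be normal to HE, so C = E + (0, -12.3) = (56.300, -12.300). On A1, E sits at bearing 90° from C; a 62° counterclockwise sweep puts P at bearing 152°, so P = C + 12.3·(cos 152°, sin 152°) = (45.440, -6.5255). Since A1 is tangent to PQ there, CP ⟂ PQ, so PQ runs along (−sin 152°, cos 152°); with |PQ| = 37.6, Q = (27.788, -39.724). Then |EQ| = |Q − E| = 48.898.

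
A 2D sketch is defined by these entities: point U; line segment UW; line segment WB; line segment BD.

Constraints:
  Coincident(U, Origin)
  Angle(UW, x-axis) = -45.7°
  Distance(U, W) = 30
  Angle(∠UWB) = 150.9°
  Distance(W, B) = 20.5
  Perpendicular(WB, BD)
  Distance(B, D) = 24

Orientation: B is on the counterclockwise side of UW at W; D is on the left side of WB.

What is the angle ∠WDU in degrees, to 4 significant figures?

38.11°

U is at the origin; UW runs at -45.7° with length 30.0, so W = 30.0·(cos -45.7°, sin -45.7°) = (20.95, -21.47). ∠UWB = 150.9°, so WB runs at -45.7° + (180° − 150.9°) = -16.60° from the x-axis; with |WB| = 20.5, B = W + 20.5·(cos -16.60°, sin -16.60°) = (40.60, -27.33). WB is perpendicular to BD; with |BD| = 24.0 on the left of WB, D = B + 24.0·(0.2857, 0.9583) = (47.45, -4.328). Then cos ∠WDU = DW·DU / (|DW||DU|), giving 38.11°.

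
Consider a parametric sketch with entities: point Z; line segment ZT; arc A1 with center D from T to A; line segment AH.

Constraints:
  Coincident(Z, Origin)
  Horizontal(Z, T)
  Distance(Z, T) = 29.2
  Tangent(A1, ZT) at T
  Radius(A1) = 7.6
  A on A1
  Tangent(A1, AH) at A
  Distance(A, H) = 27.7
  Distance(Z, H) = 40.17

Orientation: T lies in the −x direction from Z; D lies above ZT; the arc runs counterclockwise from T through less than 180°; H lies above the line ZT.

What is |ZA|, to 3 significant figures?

22.8

Checks: Z.y = 0.00, T.y = 0.00 ✓; ∠(DT, TZ) = 90.00° ✓; |DT| = 7.600 ✓; |DA| = 7.600 ✓; ∠(DA, AH) = 90.00° ✓; |AH| = 27.70 ✓; |ZH| = 40.17 ✓.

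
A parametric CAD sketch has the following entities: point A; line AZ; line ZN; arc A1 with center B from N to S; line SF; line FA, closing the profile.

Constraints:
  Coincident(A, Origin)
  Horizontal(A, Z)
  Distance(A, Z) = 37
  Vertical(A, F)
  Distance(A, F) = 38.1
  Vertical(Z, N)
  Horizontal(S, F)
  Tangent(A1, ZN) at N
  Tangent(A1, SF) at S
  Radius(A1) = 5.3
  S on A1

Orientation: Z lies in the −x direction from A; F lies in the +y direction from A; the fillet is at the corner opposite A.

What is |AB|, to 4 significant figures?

45.62

AF is vertical with |AF| = 38.1 and F on the +y side, so F = (0.000, 38.10). The virtual corner opposite A is at (-37.00, 38.10). Since A1 is tangent to ZN there, BN ⟂ ZN and A1 meets SF tangentially, so BS is at right angles to SF, with radius 5.3, so the center B sits 5.3 in from both sides at B = (-31.70, 32.80). Then |AB| = |B − A| = 45.62.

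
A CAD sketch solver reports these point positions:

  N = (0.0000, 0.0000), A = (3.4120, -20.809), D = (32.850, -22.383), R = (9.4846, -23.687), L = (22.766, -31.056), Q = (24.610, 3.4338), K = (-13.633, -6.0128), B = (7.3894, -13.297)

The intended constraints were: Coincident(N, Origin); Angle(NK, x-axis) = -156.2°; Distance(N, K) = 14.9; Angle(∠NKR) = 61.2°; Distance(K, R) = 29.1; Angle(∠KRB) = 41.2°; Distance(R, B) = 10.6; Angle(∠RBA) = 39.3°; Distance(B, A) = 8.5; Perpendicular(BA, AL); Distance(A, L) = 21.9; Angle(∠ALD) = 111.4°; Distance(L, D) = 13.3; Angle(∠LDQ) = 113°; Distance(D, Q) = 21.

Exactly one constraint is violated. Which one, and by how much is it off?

Distance(D, Q) = 21 — off by 6.10.

N = (0.00, 0.00) ✓; NK at -156.2° ✓; |NK| = 14.90 ✓; ∠NKR = 61.20° ✓; |KR| = 29.10 ✓; ∠KRB = 41.20° ✓; |RB| = 10.60 ✓; ∠RBA = 39.30° ✓; |BA| = 8.500 ✓; ∠(BA, AL) = 90.00° ✓; |AL| = 21.90 ✓; ∠ALD = 111.4° ✓; |LD| = 13.30 ✓; ∠LDQ = 113.0° ✓; |DQ| = 27.10 ✗.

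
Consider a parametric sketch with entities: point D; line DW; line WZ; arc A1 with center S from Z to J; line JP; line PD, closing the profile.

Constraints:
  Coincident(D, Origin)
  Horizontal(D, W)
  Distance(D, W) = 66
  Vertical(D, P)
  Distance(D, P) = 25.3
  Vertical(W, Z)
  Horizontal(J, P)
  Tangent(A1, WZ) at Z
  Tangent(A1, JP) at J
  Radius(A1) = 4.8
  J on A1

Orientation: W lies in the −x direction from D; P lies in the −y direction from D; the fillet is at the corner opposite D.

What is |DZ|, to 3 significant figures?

69.1

D is at the origin; D and W share the same y with |DW| = 66.0 and W on the −x side, so W = (-66.0, 0.00). DP is vertical with |DP| = 25.3 and P on the −y side, so P = (0.00, -25.3). The virtual corner opposite D is at (-66.0, -25.3). Since A1 is tangent to WZ there, SZ ⟂ WZ and the tangent condition forces SJ to be normal to JP, with radius 4.8, so the center S sits 4.8 in from both sides at S = (-61.2, -20.5). That places the tangent points at Z = (-66.0, -20.5) on WZ and J = (-61.2, -25.3) on JP. Then |DZ| = |Z − D| = 69.1.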